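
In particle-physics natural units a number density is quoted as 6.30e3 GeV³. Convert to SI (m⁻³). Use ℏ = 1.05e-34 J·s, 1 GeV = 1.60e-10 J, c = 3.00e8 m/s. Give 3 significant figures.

8.26e50 m⁻³

Number density is [L]⁻³ = [E]³/(ℏc)³.
1 GeV³ → 1/(ℏc)³ × (1 GeV in J)³ = 1.31e47 m⁻³.
Result: 6.30e3 × 1.31e47 = 8.26e50 m⁻³.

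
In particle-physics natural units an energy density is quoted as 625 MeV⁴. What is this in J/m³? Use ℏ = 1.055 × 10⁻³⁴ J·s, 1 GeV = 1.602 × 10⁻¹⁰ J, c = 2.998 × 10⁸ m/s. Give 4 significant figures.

1.301 × 10²⁸ J/m³

[E]/[L]³ = [E]⁴/(ℏc)³; restore (ℏc)⁻³.
1 GeV⁴ → 1/(ℏc)³ × (1 GeV in J)⁴ = 2.082 × 10³⁷ J/m³.
Convert the energy scale: 625 MeV⁴ = 6.25 × 10⁻¹⁰ GeV⁴.
Result: 6.25 × 10⁻¹⁰ × 2.082 × 10³⁷ = 1.301 × 10²⁸ J/m³.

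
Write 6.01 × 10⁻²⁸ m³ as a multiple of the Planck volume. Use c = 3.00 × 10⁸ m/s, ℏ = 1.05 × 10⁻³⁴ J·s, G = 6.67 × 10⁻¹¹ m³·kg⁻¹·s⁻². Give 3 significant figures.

1.44 × 10⁷⁷

Planck volume: V_P = (ℏG/c³)^(3/2) = 4.18 × 10⁻¹⁰⁵ m³.
6.01 × 10⁻²⁸ / 4.18 × 10⁻¹⁰⁵ = 1.44 × 10⁷⁷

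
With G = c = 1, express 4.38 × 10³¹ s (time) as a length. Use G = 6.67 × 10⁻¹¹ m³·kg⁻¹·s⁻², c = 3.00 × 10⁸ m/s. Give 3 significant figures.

Time → length via c.
4.38 × 10³¹ s × (c) = 1.31 × 10⁴⁰ m

1.31 × 10⁴⁰ m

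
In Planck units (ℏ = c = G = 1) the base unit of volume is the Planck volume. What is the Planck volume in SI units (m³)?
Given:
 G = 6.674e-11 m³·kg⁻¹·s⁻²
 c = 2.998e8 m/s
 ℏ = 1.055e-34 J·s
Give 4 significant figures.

4.224e-105 m³

V_P = (ℏG/c³)^(3/2)
  = √(1.784e-209)
  = 4.224e-105 m³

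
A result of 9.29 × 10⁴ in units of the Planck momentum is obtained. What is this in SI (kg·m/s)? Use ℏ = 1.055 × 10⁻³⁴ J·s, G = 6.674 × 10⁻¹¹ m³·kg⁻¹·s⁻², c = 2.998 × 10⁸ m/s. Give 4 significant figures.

One Planck momentum: p_P = √(ℏc³/G) = 6.527 kg·m/s.
9.29 × 10⁴ × 6.527 kg·m/s = 6.063 × 10⁵ kg·m/s

6.063 × 10⁵ kg·m/s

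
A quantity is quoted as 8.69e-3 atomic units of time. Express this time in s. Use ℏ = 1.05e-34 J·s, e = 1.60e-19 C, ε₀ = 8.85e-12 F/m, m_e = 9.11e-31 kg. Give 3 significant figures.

2.08e-19 s

One atomic unit of time: τ_au = (4πε₀)²ℏ³/(m_e e⁴) = 2.40e-17 s.
8.69e-3 × 2.40e-17 s = 2.08e-19 s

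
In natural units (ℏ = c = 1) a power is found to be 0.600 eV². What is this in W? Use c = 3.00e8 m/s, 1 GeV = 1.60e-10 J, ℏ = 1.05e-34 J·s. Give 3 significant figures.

1.46e-4 W

Power is [E]/[T] = [E]²/ℏ.
1 GeV² → 1/ℏ × (1 GeV in J)² = 2.44e14 W.
Convert the energy scale: 0.600 eV² = 6.00e-19 GeV².
Result: 6.00e-19 × 2.44e14 = 1.46e-4 W.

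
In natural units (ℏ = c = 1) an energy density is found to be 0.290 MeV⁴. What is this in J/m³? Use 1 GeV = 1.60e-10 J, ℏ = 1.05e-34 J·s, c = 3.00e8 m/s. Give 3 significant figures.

6.08e24 J/m³

[E]/[L]³ = [E]⁴/(ℏc)³; restore (ℏc)⁻³.
1 GeV⁴ → 1/(ℏc)³ × (1 GeV in J)⁴ = 2.10e37 J/m³.
Convert the energy scale: 0.290 MeV⁴ = 2.90e-13 GeV⁴.
Result: 2.90e-13 × 2.10e37 = 6.08e24 J/m³.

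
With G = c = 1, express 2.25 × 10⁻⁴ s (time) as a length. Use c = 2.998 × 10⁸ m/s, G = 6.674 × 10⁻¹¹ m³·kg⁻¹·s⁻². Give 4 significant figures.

Time → length via c.
2.25 × 10⁻⁴ s × (c) = 6.745 × 10⁴ m

6.745 × 10⁴ m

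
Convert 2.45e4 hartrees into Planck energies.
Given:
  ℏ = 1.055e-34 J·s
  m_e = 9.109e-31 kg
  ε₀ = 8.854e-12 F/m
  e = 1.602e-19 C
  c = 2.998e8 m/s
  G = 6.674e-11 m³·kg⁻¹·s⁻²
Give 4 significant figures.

5.452e-23

hartree: E_h = m_e e⁴/(4πε₀ℏ)² = 4.354e-18 J
Planck energy: E_P = √(ℏc⁵/G) = 1.957e9 J
2.45e4 × 4.354e-18 / 1.957e9 = 5.452e-23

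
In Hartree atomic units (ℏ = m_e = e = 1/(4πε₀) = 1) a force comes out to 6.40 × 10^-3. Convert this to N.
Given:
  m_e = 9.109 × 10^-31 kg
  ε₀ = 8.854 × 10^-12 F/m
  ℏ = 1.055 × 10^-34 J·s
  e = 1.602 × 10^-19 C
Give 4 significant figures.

One atomic unit of force: F_au = E_h/a₀ = m_e²e⁶/((4πε₀)³ℏ⁴) = 8.220 × 10^-8 N.
6.40 × 10^-3 × 8.220 × 10^-8 N = 5.261 × 10^-10 N

5.261 × 10^-10 N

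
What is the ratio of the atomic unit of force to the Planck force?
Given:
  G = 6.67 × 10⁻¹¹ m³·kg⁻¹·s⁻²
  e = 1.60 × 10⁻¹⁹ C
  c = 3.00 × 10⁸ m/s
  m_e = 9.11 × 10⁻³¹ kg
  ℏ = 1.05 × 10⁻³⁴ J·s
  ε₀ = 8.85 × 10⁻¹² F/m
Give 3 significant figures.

atomic unit of force: F_au = E_h/a₀ = m_e²e⁶/((4πε₀)³ℏ⁴) = 8.33 × 10⁻⁸ N
Planck force: F_P = c⁴/G = 1.21 × 10⁴⁴ N
ratio = 8.33 × 10⁻⁸ / 1.21 × 10⁴⁴ = 6.86 × 10⁻⁵²

6.86 × 10⁻⁵²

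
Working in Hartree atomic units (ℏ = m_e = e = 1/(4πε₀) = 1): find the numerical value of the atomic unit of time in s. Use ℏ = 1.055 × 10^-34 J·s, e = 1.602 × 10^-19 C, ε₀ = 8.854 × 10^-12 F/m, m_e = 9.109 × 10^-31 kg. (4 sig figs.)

The unique combination of the constants set to 1 with dimensions of time is τ_au = (4πε₀)²ℏ³/(m_e e⁴).
E_h = 4.354 × 10^-18 J
ℏ/E_h = 2.423 × 10^-17 s

2.423 × 10^-17 s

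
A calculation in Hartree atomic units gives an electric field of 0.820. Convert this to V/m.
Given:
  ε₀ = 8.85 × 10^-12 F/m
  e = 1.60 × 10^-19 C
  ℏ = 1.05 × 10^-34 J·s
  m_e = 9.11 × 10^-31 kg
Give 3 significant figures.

4.27 × 10^11 V/m

One atomic unit of electric field: E_au = E_h/(e a₀) = m_e²e⁵/((4πε₀)³ℏ⁴) = 5.20 × 10^11 V/m.
0.820 × 5.20 × 10^11 V/m = 4.27 × 10^11 V/m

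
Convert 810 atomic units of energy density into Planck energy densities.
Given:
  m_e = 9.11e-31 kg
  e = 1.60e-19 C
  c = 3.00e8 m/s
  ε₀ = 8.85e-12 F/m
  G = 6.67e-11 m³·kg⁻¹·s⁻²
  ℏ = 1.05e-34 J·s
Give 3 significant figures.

5.21e-98

atomic unit of energy density: u_au = E_h/a₀³ = m_e⁴e¹⁰/((4πε₀)⁵ℏ⁸) = 3.01e13 J/m³
Planck energy density: u_P = c⁷/(ℏG²) = 4.68e113 J/m³
810 × 3.01e13 / 4.68e113 = 5.21e-98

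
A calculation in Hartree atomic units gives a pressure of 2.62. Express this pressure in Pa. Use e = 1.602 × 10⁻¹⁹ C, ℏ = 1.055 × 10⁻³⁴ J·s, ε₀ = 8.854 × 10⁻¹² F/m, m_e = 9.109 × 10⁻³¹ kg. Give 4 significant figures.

One atomic unit of pressure: P_au = E_h/a₀³ = m_e⁴e¹⁰/((4πε₀)⁵ℏ⁸) = 2.929 × 10¹³ Pa.
2.62 × 2.929 × 10¹³ Pa = 7.674 × 10¹³ Pa

7.674 × 10¹³ Pa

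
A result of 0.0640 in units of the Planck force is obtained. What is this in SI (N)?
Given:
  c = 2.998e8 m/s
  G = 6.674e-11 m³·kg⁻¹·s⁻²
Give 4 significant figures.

One Planck force: F_P = c⁴/G = 1.210e44 N.
0.0640 × 1.210e44 N = 7.747e42 N

7.747e42 N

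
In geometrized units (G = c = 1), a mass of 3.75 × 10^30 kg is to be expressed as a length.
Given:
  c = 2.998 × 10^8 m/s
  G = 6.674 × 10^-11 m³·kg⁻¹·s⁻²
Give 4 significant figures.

In G = c = 1 units mass has dimensions of length; the conversion factor is G/c².
3.75 × 10^30 kg × (G/c²) = 2.785 × 10^3 m

2.785 × 10^3 m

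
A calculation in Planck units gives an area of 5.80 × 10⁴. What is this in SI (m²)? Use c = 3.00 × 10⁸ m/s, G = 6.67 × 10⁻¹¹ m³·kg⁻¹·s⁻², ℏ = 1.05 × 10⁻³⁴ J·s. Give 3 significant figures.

One Planck area: A_P = ℏG/c³ = 2.59 × 10⁻⁷⁰ m².
5.80 × 10⁴ × 2.59 × 10⁻⁷⁰ m² = 1.50 × 10⁻⁶⁵ m²

1.50 × 10⁻⁶⁵ m²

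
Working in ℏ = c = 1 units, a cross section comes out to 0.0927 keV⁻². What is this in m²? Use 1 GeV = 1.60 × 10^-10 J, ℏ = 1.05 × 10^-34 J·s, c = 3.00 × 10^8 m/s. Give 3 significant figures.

3.59 × 10^-21 m²

Area is [L]² = [E]⁻²·(ℏc)²; restore (ℏc)².
1 GeV⁻² → (ℏc)² × (1 GeV in J)⁻² = 3.88 × 10^-32 m².
Convert the energy scale: 0.0927 keV⁻² = 9.27 × 10^10 GeV⁻².
Result: 9.27 × 10^10 × 3.88 × 10^-32 = 3.59 × 10^-21 m².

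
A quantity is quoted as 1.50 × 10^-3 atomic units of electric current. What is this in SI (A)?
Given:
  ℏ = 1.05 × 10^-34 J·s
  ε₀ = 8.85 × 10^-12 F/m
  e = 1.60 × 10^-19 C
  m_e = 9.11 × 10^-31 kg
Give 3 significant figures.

One atomic unit of electric current: I_au = e E_h/ℏ = m_e e⁵/((4πε₀)²ℏ³) = 6.67 × 10^-3 A.
1.50 × 10^-3 × 6.67 × 10^-3 A = 1.00 × 10^-5 A

1.00 × 10^-5 A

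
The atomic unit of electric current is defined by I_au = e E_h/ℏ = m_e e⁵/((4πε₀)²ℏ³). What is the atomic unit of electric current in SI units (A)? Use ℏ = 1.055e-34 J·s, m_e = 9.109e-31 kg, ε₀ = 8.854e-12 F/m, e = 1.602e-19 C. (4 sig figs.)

I_au = e E_h/ℏ = m_e e⁵/((4πε₀)²ℏ³)
E_h = 4.354e-18 J
e·E_h/ℏ = 6.612e-3 A

6.612e-3 A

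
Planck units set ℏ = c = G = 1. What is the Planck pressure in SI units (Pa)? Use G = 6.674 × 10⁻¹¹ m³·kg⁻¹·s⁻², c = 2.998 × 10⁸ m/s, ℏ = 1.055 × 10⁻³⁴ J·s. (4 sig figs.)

4.632 × 10¹¹³ Pa

From ℏ = c = G = 1 the pressure scale is p_P = c⁷/(ℏG²).
  = 2.177 × 10⁵⁹ / 4.699 × 10⁻⁵⁵
  = 4.632 × 10¹¹³ Pa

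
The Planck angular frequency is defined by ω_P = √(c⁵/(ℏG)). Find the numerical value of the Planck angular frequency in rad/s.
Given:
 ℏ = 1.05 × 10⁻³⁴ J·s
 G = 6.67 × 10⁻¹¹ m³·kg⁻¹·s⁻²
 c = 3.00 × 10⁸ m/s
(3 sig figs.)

ω_P = √(c⁵/(ℏG))
  = √(3.47 × 10⁸⁶)
  = 1.86 × 10⁴³ rad/s

1.86 × 10⁴³ rad/s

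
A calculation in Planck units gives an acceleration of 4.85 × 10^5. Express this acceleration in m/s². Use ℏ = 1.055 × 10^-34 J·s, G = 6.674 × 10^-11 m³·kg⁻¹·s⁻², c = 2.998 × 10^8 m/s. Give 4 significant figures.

One Planck acceleration: a_P = √(c⁷/(ℏG)) = 5.560 × 10^51 m/s².
4.85 × 10^5 × 5.560 × 10^51 m/s² = 2.697 × 10^57 m/s²

2.697 × 10^57 m/s²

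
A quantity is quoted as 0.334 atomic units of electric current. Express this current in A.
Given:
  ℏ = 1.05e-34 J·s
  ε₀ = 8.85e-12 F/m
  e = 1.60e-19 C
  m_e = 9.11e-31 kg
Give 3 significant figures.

One atomic unit of electric current: I_au = e E_h/ℏ = m_e e⁵/((4πε₀)²ℏ³) = 6.67e-3 A.
0.334 × 6.67e-3 A = 2.23e-3 A

2.23e-3 A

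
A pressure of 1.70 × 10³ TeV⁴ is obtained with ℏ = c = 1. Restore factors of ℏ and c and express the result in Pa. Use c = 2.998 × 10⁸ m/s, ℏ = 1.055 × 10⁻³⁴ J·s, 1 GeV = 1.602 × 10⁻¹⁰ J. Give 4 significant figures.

Pressure is [E]/[L]³ = [E]⁴/(ℏc)³.
1 GeV⁴ → 1/(ℏc)³ × (1 GeV in J)⁴ = 2.082 × 10³⁷ Pa.
Convert the energy scale: 1.70 × 10³ TeV⁴ = 1.70 × 10¹⁵ GeV⁴.
Result: 1.70 × 10¹⁵ × 2.082 × 10³⁷ = 3.539 × 10⁵² Pa.

3.539 × 10⁵² Pa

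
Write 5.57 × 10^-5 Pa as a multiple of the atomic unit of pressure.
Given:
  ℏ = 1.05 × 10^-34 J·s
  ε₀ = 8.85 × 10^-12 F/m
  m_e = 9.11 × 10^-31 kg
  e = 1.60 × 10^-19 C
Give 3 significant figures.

1.85 × 10^-18

atomic unit of pressure: P_au = E_h/a₀³ = m_e⁴e¹⁰/((4πε₀)⁵ℏ⁸) = 3.01 × 10^13 Pa.
5.57 × 10^-5 / 3.01 × 10^13 = 1.85 × 10^-18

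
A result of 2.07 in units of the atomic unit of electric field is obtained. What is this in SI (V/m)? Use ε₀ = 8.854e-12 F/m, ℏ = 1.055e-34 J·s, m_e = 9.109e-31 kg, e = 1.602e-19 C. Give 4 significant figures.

One atomic unit of electric field: E_au = E_h/(e a₀) = m_e²e⁵/((4πε₀)³ℏ⁴) = 5.131e11 V/m.
2.07 × 5.131e11 V/m = 1.062e12 V/m

1.062e12 V/m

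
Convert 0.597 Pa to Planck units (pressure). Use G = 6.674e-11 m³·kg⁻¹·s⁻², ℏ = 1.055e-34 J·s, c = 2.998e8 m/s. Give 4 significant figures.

1.289e-114

Planck pressure: p_P = c⁷/(ℏG²) = 4.632e113 Pa.
0.597 / 4.632e113 = 1.289e-114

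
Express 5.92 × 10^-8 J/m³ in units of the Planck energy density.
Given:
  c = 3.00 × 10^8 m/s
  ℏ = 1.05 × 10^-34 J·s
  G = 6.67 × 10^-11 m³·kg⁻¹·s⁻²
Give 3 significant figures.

1.26 × 10^-121

Planck energy density: u_P = c⁷/(ℏG²) = 4.68 × 10^113 J/m³.
5.92 × 10^-8 / 4.68 × 10^113 = 1.26 × 10^-121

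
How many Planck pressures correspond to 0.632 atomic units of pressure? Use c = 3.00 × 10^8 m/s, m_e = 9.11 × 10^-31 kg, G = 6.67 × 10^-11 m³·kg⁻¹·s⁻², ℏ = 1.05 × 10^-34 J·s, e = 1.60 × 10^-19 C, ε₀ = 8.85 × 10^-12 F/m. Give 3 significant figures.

4.07 × 10^-101

atomic unit of pressure: P_au = E_h/a₀³ = m_e⁴e¹⁰/((4πε₀)⁵ℏ⁸) = 3.01 × 10^13 Pa
Planck pressure: p_P = c⁷/(ℏG²) = 4.68 × 10^113 Pa
0.632 × 3.01 × 10^13 / 4.68 × 10^113 = 4.07 × 10^-101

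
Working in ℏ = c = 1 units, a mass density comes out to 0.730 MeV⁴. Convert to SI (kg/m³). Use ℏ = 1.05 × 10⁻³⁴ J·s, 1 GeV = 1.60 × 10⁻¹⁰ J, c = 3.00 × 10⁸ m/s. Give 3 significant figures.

1.70 × 10⁸ kg/m³

Mass density is [E]/(c²[L]³) = [E]⁴/(ℏ³c⁵).
1 GeV⁴ → 1/(ℏ³c⁵) × (1 GeV in J)⁴ = 2.33 × 10²⁰ kg/m³.
Convert the energy scale: 0.730 MeV⁴ = 7.30 × 10⁻¹³ GeV⁴.
Result: 7.30 × 10⁻¹³ × 2.33 × 10²⁰ = 1.70 × 10⁸ kg/m³.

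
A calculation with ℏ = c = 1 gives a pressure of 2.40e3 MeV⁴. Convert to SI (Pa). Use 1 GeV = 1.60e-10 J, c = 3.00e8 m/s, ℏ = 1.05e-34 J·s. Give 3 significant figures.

5.03e28 Pa

Pressure is [E]/[L]³ = [E]⁴/(ℏc)³.
1 GeV⁴ → 1/(ℏc)³ × (1 GeV in J)⁴ = 2.10e37 Pa.
Convert the energy scale: 2.40e3 MeV⁴ = 2.40e-9 GeV⁴.
Result: 2.40e-9 × 2.10e37 = 5.03e28 Pa.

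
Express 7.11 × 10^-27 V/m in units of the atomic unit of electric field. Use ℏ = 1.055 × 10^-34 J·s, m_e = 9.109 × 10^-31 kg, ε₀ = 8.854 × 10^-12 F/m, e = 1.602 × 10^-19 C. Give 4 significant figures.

1.386 × 10^-38

atomic unit of electric field: E_au = E_h/(e a₀) = m_e²e⁵/((4πε₀)³ℏ⁴) = 5.131 × 10^11 V/m.
7.11 × 10^-27 / 5.131 × 10^11 = 1.386 × 10^-38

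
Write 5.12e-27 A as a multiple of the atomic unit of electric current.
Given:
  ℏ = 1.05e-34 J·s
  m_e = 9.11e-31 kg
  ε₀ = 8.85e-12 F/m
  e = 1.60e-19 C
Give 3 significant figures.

7.67e-25

atomic unit of electric current: I_au = e E_h/ℏ = m_e e⁵/((4πε₀)²ℏ³) = 6.67e-3 A.
5.12e-27 / 6.67e-3 = 7.67e-25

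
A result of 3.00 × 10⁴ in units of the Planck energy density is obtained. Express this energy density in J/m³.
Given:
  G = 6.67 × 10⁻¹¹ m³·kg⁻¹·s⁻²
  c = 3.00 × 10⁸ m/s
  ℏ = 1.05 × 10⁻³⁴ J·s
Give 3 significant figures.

One Planck energy density: u_P = c⁷/(ℏG²) = 4.68 × 10¹¹³ J/m³.
3.00 × 10⁴ × 4.68 × 10¹¹³ J/m³ = 1.40 × 10¹¹⁸ J/m³

1.40 × 10¹¹⁸ J/m³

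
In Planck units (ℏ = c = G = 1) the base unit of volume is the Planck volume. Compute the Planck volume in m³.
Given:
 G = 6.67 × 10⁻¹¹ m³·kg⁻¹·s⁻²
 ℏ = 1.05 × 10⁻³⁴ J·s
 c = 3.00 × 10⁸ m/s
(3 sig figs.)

4.18 × 10⁻¹⁰⁵ m³

V_P = (ℏG/c³)^(3/2)
  = √(1.75 × 10⁻²⁰⁹)
  = 4.18 × 10⁻¹⁰⁵ m³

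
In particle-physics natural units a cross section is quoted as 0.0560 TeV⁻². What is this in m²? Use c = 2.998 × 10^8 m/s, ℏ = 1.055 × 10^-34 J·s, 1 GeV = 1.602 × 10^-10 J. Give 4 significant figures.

2.183 × 10^-39 m²

Area is [L]² = [E]⁻²·(ℏc)²; restore (ℏc)².
1 GeV⁻² → (ℏc)² × (1 GeV in J)⁻² = 3.898 × 10^-32 m².
Convert the energy scale: 0.0560 TeV⁻² = 5.60 × 10^-8 GeV⁻².
Result: 5.60 × 10^-8 × 3.898 × 10^-32 = 2.183 × 10^-39 m².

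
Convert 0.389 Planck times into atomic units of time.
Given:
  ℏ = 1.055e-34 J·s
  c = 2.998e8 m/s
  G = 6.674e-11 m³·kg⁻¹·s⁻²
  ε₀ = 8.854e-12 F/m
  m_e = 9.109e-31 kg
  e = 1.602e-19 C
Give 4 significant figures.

Planck time: t_P = √(ℏG/c⁵) = 5.392e-44 s
atomic unit of time: τ_au = (4πε₀)²ℏ³/(m_e e⁴) = 2.423e-17 s
0.389 × 5.392e-44 / 2.423e-17 = 8.657e-28

8.657e-28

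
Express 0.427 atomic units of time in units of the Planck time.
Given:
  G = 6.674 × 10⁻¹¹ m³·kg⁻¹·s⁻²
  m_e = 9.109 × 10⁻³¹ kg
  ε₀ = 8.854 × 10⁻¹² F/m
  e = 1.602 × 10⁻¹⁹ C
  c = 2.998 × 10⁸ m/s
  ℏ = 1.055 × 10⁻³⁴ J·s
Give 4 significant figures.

atomic unit of time: τ_au = (4πε₀)²ℏ³/(m_e e⁴) = 2.423 × 10⁻¹⁷ s
Planck time: t_P = √(ℏG/c⁵) = 5.392 × 10⁻⁴⁴ s
0.427 × 2.423 × 10⁻¹⁷ / 5.392 × 10⁻⁴⁴ = 1.919 × 10²⁶

1.919 × 10²⁶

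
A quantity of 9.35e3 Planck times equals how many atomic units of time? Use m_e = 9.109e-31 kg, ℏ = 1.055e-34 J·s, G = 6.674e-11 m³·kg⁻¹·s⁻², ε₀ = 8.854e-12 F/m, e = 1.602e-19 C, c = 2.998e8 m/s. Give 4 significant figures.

Planck time: t_P = √(ℏG/c⁵) = 5.392e-44 s
atomic unit of time: τ_au = (4πε₀)²ℏ³/(m_e e⁴) = 2.423e-17 s
9.35e3 × 5.392e-44 / 2.423e-17 = 2.081e-23

2.081e-23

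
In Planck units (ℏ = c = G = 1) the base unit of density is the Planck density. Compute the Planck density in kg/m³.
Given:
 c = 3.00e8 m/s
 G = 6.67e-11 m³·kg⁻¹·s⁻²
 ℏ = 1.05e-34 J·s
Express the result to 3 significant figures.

5.20e96 kg/m³

ρ_P = c⁵/(ℏG²)
  = 2.43e42 / 4.67e-55
  = 5.20e96 kg/m³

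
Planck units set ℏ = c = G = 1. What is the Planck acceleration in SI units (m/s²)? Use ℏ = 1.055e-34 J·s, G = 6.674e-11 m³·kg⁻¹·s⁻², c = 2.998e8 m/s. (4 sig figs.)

5.560e51 m/s²

The unique combination of the constants set to 1 with dimensions of acceleration is a_P = √(c⁷/(ℏG)).
  = √(3.092e103)
  = 5.560e51 m/s²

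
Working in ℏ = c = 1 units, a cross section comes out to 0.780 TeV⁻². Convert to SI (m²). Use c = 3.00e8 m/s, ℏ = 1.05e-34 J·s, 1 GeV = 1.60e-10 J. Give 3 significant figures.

Area is [L]² = [E]⁻²·(ℏc)²; restore (ℏc)².
1 GeV⁻² → (ℏc)² × (1 GeV in J)⁻² = 3.88e-32 m².
Convert the energy scale: 0.780 TeV⁻² = 7.80e-7 GeV⁻².
Result: 7.80e-7 × 3.88e-32 = 3.02e-38 m².

3.02e-38 m²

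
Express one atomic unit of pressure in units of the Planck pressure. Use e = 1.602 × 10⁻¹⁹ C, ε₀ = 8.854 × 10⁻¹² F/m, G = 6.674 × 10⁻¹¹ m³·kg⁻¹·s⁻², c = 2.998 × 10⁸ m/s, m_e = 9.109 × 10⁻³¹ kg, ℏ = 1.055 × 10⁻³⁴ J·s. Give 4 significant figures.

atomic unit of pressure: P_au = E_h/a₀³ = m_e⁴e¹⁰/((4πε₀)⁵ℏ⁸) = 2.929 × 10¹³ Pa
Planck pressure: p_P = c⁷/(ℏG²) = 4.632 × 10¹¹³ Pa
ratio = 2.929 × 10¹³ / 4.632 × 10¹¹³ = 6.323 × 10⁻¹⁰¹

6.323 × 10⁻¹⁰¹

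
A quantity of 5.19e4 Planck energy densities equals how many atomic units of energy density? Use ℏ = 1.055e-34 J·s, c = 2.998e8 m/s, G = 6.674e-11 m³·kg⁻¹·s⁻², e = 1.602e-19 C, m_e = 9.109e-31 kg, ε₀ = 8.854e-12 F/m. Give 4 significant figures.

Planck energy density: u_P = c⁷/(ℏG²) = 4.632e113 J/m³
atomic unit of energy density: u_au = E_h/a₀³ = m_e⁴e¹⁰/((4πε₀)⁵ℏ⁸) = 2.929e13 J/m³
5.19e4 × 4.632e113 / 2.929e13 = 8.208e104

8.208e104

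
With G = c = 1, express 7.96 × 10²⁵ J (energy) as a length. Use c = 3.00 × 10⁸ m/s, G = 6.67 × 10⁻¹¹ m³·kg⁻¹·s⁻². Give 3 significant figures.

Energy → length via G/c⁴.
7.96 × 10²⁵ J × (G/c⁴) = 6.55 × 10⁻¹⁹ m

6.55 × 10⁻¹⁹ m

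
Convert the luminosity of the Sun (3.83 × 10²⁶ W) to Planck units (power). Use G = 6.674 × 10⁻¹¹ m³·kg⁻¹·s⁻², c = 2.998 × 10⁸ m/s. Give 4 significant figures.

Planck power: P_P = c⁵/G = 3.629 × 10⁵² W.
3.83 × 10²⁶ / 3.629 × 10⁵² = 1.055 × 10⁻²⁶

1.055 × 10⁻²⁶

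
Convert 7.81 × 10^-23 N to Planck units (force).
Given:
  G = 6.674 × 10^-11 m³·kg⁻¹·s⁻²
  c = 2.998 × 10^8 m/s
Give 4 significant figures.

6.452 × 10^-67

Planck force: F_P = c⁴/G = 1.210 × 10^44 N.
7.81 × 10^-23 / 1.210 × 10^44 = 6.452 × 10^-67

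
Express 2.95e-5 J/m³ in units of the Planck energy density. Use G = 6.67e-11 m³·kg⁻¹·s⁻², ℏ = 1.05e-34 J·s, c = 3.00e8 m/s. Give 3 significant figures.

Planck energy density: u_P = c⁷/(ℏG²) = 4.68e113 J/m³.
2.95e-5 / 4.68e113 = 6.30e-119

6.30e-119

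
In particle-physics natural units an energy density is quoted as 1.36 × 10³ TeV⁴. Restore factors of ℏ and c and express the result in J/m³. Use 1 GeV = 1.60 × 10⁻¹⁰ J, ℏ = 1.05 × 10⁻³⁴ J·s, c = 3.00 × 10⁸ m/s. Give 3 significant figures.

2.85 × 10⁵² J/m³

[E]/[L]³ = [E]⁴/(ℏc)³; restore (ℏc)⁻³.
1 GeV⁴ → 1/(ℏc)³ × (1 GeV in J)⁴ = 2.10 × 10³⁷ J/m³.
Convert the energy scale: 1.36 × 10³ TeV⁴ = 1.36 × 10¹⁵ GeV⁴.
Result: 1.36 × 10¹⁵ × 2.10 × 10³⁷ = 2.85 × 10⁵² J/m³.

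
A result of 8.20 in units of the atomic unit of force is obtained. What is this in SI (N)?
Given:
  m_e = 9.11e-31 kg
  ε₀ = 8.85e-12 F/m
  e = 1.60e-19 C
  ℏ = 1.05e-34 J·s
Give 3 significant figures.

One atomic unit of force: F_au = E_h/a₀ = m_e²e⁶/((4πε₀)³ℏ⁴) = 8.33e-8 N.
8.20 × 8.33e-8 N = 6.83e-7 N

6.83e-7 N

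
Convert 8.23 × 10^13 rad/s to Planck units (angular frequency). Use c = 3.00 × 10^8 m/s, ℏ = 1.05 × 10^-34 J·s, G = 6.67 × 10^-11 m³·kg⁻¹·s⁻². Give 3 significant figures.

4.42 × 10^-30

Planck angular frequency: ω_P = √(c⁵/(ℏG)) = 1.86 × 10^43 rad/s.
8.23 × 10^13 / 1.86 × 10^43 = 4.42 × 10^-30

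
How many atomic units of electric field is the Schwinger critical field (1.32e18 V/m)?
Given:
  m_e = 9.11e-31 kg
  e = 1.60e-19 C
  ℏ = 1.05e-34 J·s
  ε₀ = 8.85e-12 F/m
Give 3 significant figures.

2.54e6

atomic unit of electric field: E_au = E_h/(e a₀) = m_e²e⁵/((4πε₀)³ℏ⁴) = 5.20e11 V/m.
1.32e18 / 5.20e11 = 2.54e6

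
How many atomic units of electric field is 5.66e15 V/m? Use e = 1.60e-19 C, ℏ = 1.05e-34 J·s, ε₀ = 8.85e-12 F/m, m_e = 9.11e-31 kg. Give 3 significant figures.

atomic unit of electric field: E_au = E_h/(e a₀) = m_e²e⁵/((4πε₀)³ℏ⁴) = 5.20e11 V/m.
5.66e15 / 5.20e11 = 1.09e4

1.09e4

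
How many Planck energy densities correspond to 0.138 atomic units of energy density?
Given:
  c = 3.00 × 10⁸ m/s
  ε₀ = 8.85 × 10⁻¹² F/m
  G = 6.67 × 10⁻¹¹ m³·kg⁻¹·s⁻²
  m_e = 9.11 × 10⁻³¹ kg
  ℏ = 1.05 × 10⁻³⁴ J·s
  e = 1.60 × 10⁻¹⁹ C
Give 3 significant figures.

8.88 × 10⁻¹⁰²

atomic unit of energy density: u_au = E_h/a₀³ = m_e⁴e¹⁰/((4πε₀)⁵ℏ⁸) = 3.01 × 10¹³ J/m³
Planck energy density: u_P = c⁷/(ℏG²) = 4.68 × 10¹¹³ J/m³
0.138 × 3.01 × 10¹³ / 4.68 × 10¹¹³ = 8.88 × 10⁻¹⁰²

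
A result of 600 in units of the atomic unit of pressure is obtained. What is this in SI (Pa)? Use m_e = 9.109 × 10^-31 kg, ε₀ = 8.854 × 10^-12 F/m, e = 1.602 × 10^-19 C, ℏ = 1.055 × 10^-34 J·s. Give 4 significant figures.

One atomic unit of pressure: P_au = E_h/a₀³ = m_e⁴e¹⁰/((4πε₀)⁵ℏ⁸) = 2.929 × 10^13 Pa.
600 × 2.929 × 10^13 Pa = 1.757 × 10^16 Pa

1.757 × 10^16 Pa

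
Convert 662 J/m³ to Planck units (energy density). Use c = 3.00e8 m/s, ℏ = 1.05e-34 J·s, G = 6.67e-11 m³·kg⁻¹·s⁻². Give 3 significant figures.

Planck energy density: u_P = c⁷/(ℏG²) = 4.68e113 J/m³.
662 / 4.68e113 = 1.41e-111

1.41e-111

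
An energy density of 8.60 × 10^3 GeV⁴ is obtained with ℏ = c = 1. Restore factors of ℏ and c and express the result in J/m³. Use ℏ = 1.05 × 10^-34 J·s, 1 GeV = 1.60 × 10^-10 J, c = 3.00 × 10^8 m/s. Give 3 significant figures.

1.80 × 10^41 J/m³

[E]/[L]³ = [E]⁴/(ℏc)³; restore (ℏc)⁻³.
1 GeV⁴ → 1/(ℏc)³ × (1 GeV in J)⁴ = 2.10 × 10^37 J/m³.
Result: 8.60 × 10^3 × 2.10 × 10^37 = 1.80 × 10^41 J/m³.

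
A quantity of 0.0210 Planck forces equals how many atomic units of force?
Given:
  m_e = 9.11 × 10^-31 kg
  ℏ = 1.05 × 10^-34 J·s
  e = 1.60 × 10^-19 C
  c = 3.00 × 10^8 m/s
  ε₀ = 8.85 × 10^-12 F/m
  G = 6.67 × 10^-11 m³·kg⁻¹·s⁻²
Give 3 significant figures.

3.06 × 10^49

Planck force: F_P = c⁴/G = 1.21 × 10^44 N
atomic unit of force: F_au = E_h/a₀ = m_e²e⁶/((4πε₀)³ℏ⁴) = 8.33 × 10^-8 N
0.0210 × 1.21 × 10^44 / 8.33 × 10^-8 = 3.06 × 10^49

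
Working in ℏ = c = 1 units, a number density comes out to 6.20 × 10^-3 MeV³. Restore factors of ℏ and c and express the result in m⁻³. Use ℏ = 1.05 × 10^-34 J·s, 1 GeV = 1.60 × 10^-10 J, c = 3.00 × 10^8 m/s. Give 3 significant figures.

Number density is [L]⁻³ = [E]³/(ℏc)³.
1 GeV³ → 1/(ℏc)³ × (1 GeV in J)³ = 1.31 × 10^47 m⁻³.
Convert the energy scale: 6.20 × 10^-3 MeV³ = 6.20 × 10^-12 GeV³.
Result: 6.20 × 10^-12 × 1.31 × 10^47 = 8.12 × 10^35 m⁻³.

8.12 × 10^35 m⁻³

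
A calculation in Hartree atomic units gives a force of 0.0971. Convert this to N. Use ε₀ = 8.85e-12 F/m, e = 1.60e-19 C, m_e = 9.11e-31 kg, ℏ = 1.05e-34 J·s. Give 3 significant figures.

8.09e-9 N

One atomic unit of force: F_au = E_h/a₀ = m_e²e⁶/((4πε₀)³ℏ⁴) = 8.33e-8 N.
0.0971 × 8.33e-8 N = 8.09e-9 N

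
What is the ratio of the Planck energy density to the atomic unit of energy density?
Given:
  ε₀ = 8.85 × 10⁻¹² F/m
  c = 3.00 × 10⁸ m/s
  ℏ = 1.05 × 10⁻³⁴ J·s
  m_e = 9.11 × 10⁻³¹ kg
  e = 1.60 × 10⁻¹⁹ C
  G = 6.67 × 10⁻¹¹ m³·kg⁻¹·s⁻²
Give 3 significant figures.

1.55 × 10¹⁰⁰

Planck energy density: u_P = c⁷/(ℏG²) = 4.68 × 10¹¹³ J/m³
atomic unit of energy density: u_au = E_h/a₀³ = m_e⁴e¹⁰/((4πε₀)⁵ℏ⁸) = 3.01 × 10¹³ J/m³
ratio = 4.68 × 10¹¹³ / 3.01 × 10¹³ = 1.55 × 10¹⁰⁰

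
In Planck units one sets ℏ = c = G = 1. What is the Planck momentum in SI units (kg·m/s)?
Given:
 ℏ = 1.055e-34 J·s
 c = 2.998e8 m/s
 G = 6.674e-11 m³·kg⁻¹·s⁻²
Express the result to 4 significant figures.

p_P = √(ℏc³/G)
  = √(42.60)
  = 6.527 kg·m/s

6.527 kg·m/s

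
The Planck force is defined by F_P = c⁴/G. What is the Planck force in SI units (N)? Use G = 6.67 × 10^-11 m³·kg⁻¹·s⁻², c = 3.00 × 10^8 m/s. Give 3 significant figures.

F_P = c⁴/G
  = 8.10 × 10^33 / 6.67 × 10^-11
  = 1.21 × 10^44 N

1.21 × 10^44 N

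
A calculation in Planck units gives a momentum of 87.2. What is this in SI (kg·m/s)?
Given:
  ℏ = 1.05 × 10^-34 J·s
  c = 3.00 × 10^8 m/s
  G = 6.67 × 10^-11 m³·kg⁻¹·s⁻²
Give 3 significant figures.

One Planck momentum: p_P = √(ℏc³/G) = 6.52 kg·m/s.
87.2 × 6.52 kg·m/s = 568 kg·m/s

568 kg·m/s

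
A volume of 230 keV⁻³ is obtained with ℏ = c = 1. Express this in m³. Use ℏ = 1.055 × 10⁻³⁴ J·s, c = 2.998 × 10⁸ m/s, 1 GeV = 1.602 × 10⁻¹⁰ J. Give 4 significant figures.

Volume is [L]³ = [E]⁻³·(ℏc)³.
1 GeV⁻³ → (ℏc)³ × (1 GeV in J)⁻³ = 7.696 × 10⁻⁴⁸ m³.
Convert the energy scale: 230 keV⁻³ = 2.30 × 10²⁰ GeV⁻³.
Result: 2.30 × 10²⁰ × 7.696 × 10⁻⁴⁸ = 1.770 × 10⁻²⁷ m³.

1.770 × 10⁻²⁷ m³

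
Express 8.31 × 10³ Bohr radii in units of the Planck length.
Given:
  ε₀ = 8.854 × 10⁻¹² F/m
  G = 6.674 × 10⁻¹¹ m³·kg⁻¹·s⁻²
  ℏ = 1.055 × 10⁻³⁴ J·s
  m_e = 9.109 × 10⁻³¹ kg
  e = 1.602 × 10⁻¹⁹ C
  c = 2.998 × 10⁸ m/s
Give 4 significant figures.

2.723 × 10²⁸

Bohr radius: a₀ = 4πε₀ℏ²/(m_e e²) = 5.297 × 10⁻¹¹ m
Planck length: ℓ_P = √(ℏG/c³) = 1.616 × 10⁻³⁵ m
8.31 × 10³ × 5.297 × 10⁻¹¹ / 1.616 × 10⁻³⁵ = 2.723 × 10²⁸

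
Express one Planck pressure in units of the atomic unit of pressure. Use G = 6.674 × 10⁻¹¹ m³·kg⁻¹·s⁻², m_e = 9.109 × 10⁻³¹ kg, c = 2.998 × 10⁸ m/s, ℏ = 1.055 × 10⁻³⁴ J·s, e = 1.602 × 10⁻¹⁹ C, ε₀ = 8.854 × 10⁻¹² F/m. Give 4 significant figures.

Planck pressure: p_P = c⁷/(ℏG²) = 4.632 × 10¹¹³ Pa
atomic unit of pressure: P_au = E_h/a₀³ = m_e⁴e¹⁰/((4πε₀)⁵ℏ⁸) = 2.929 × 10¹³ Pa
ratio = 4.632 × 10¹¹³ / 2.929 × 10¹³ = 1.581 × 10¹⁰⁰

1.581 × 10¹⁰⁰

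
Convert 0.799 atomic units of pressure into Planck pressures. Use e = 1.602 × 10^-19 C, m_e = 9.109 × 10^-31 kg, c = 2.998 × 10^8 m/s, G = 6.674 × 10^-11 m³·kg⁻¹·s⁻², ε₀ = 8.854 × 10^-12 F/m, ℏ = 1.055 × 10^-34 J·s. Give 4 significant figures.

5.052 × 10^-101

atomic unit of pressure: P_au = E_h/a₀³ = m_e⁴e¹⁰/((4πε₀)⁵ℏ⁸) = 2.929 × 10^13 Pa
Planck pressure: p_P = c⁷/(ℏG²) = 4.632 × 10^113 Pa
0.799 × 2.929 × 10^13 / 4.632 × 10^113 = 5.052 × 10^-101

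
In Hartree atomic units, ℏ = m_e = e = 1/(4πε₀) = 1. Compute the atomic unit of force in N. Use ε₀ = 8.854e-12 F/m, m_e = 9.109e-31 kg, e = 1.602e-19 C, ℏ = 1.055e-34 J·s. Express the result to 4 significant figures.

Dimensional analysis gives F_au = E_h/a₀ = m_e²e⁶/((4πε₀)³ℏ⁴).
E_h = 4.354e-18 J
a₀ = 5.297e-11 m
E_h/a₀ = 8.220e-8 N

8.220e-8 N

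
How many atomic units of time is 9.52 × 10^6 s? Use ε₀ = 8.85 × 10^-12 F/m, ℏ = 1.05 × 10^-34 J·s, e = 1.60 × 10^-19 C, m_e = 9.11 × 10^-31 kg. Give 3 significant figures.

atomic unit of time: τ_au = (4πε₀)²ℏ³/(m_e e⁴) = 2.40 × 10^-17 s.
9.52 × 10^6 / 2.40 × 10^-17 = 3.97 × 10^23

3.97 × 10^23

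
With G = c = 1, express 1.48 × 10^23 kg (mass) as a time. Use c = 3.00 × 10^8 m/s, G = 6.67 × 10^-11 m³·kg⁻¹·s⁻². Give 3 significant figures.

Mass → time via G/c³.
1.48 × 10^23 kg × (G/c³) = 3.66 × 10^-13 s

3.66 × 10^-13 s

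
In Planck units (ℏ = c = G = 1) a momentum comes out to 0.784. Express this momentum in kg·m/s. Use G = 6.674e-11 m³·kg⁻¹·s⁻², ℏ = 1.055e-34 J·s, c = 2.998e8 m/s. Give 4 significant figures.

5.117 kg·m/s

One Planck momentum: p_P = √(ℏc³/G) = 6.527 kg·m/s.
0.784 × 6.527 kg·m/s = 5.117 kg·m/s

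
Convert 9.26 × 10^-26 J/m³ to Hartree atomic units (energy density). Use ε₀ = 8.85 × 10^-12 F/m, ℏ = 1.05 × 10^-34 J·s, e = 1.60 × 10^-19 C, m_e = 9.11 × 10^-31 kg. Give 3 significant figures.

3.07 × 10^-39

atomic unit of energy density: u_au = E_h/a₀³ = m_e⁴e¹⁰/((4πε₀)⁵ℏ⁸) = 3.01 × 10^13 J/m³.
9.26 × 10^-26 / 3.01 × 10^13 = 3.07 × 10^-39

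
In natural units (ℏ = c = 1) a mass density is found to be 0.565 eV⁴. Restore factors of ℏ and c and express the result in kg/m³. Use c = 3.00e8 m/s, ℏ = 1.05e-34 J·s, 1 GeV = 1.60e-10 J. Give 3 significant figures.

1.32e-16 kg/m³

Mass density is [E]/(c²[L]³) = [E]⁴/(ℏ³c⁵).
1 GeV⁴ → 1/(ℏ³c⁵) × (1 GeV in J)⁴ = 2.33e20 kg/m³.
Convert the energy scale: 0.565 eV⁴ = 5.65e-37 GeV⁴.
Result: 5.65e-37 × 2.33e20 = 1.32e-16 kg/m³.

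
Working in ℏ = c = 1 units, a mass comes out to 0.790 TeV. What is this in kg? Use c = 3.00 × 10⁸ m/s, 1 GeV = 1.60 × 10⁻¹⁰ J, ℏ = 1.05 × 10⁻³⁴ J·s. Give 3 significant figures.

1.40 × 10⁻²⁴ kg

Mass is [E]/c²; divide by c².
1 GeV → 1/c² × (1 GeV in J) = 1.78 × 10⁻²⁷ kg.
Convert the energy scale: 0.790 TeV = 790 GeV.
Result: 790 × 1.78 × 10⁻²⁷ = 1.40 × 10⁻²⁴ kg.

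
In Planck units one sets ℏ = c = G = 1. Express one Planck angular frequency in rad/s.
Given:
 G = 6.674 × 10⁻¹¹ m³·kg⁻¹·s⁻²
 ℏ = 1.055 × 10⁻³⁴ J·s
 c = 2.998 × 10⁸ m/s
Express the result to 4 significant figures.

ω_P = √(c⁵/(ℏG))
  = √(3.440 × 10⁸⁶)
  = 1.855 × 10⁴³ rad/s

1.855 × 10⁴³ rad/s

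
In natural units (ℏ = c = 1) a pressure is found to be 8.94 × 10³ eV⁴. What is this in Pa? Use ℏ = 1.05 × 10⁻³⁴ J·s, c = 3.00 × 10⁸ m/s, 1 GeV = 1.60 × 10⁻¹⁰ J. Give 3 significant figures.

Pressure is [E]/[L]³ = [E]⁴/(ℏc)³.
1 GeV⁴ → 1/(ℏc)³ × (1 GeV in J)⁴ = 2.10 × 10³⁷ Pa.
Convert the energy scale: 8.94 × 10³ eV⁴ = 8.94 × 10⁻³³ GeV⁴.
Result: 8.94 × 10⁻³³ × 2.10 × 10³⁷ = 1.87 × 10⁵ Pa.

1.87 × 10⁵ Pa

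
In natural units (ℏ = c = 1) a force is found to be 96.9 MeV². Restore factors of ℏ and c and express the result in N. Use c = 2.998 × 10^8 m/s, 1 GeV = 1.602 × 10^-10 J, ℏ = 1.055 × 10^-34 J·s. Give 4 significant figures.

78.63 N

Force is [E]/[L] = [E]²/(ℏc); restore (ℏc)⁻¹.
1 GeV² → 1/(ℏc) × (1 GeV in J)² = 8.114 × 10^5 N.
Convert the energy scale: 96.9 MeV² = 9.69 × 10^-5 GeV².
Result: 9.69 × 10^-5 × 8.114 × 10^5 = 78.63 N.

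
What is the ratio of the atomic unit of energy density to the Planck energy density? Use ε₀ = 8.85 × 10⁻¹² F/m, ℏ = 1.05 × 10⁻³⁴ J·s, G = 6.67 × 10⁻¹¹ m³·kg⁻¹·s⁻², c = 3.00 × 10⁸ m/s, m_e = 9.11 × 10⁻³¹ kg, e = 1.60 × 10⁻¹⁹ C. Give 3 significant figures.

6.44 × 10⁻¹⁰¹

atomic unit of energy density: u_au = E_h/a₀³ = m_e⁴e¹⁰/((4πε₀)⁵ℏ⁸) = 3.01 × 10¹³ J/m³
Planck energy density: u_P = c⁷/(ℏG²) = 4.68 × 10¹¹³ J/m³
ratio = 3.01 × 10¹³ / 4.68 × 10¹¹³ = 6.44 × 10⁻¹⁰¹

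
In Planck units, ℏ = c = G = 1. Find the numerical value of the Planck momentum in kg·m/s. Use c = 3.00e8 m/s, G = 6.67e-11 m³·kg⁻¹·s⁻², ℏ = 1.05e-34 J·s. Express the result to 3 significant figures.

From ℏ = c = G = 1 the momentum scale is p_P = √(ℏc³/G).
  = √(42.5)
  = 6.52 kg·m/s

6.52 kg·m/s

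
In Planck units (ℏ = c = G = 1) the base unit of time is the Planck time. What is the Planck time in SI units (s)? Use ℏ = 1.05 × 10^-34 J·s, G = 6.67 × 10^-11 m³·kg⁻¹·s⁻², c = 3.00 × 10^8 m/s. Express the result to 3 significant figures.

t_P = √(ℏG/c⁵)
  = √(2.88 × 10^-87)
  = 5.37 × 10^-44 s

5.37 × 10^-44 s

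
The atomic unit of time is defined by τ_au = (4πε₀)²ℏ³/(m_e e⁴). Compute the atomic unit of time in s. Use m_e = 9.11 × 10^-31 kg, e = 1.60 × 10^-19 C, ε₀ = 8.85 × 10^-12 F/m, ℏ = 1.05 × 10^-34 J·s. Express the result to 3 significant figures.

τ_au = (4πε₀)²ℏ³/(m_e e⁴)
E_h = 4.38 × 10^-18 J
ℏ/E_h = 2.40 × 10^-17 s

2.40 × 10^-17 s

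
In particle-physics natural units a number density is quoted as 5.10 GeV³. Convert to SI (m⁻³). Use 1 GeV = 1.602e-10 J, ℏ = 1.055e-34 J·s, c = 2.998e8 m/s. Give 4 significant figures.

6.627e47 m⁻³

Number density is [L]⁻³ = [E]³/(ℏc)³.
1 GeV³ → 1/(ℏc)³ × (1 GeV in J)³ = 1.299e47 m⁻³.
Result: 5.10 × 1.299e47 = 6.627e47 m⁻³.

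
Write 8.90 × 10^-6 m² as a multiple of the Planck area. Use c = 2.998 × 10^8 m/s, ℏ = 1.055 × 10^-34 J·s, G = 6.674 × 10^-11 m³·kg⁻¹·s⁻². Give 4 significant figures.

Planck area: A_P = ℏG/c³ = 2.613 × 10^-70 m².
8.90 × 10^-6 / 2.613 × 10^-70 = 3.406 × 10^64

3.406 × 10^64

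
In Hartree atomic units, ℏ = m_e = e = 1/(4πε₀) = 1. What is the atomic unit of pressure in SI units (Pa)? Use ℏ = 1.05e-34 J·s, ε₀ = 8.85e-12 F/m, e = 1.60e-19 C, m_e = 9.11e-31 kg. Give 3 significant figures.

3.01e13 Pa

The unique combination of the constants set to 1 with dimensions of pressure is P_au = E_h/a₀³ = m_e⁴e¹⁰/((4πε₀)⁵ℏ⁸).
E_h = 4.38e-18 J
a₀ = 5.26e-11 m
E_h/a₀³ = 3.01e13 Pa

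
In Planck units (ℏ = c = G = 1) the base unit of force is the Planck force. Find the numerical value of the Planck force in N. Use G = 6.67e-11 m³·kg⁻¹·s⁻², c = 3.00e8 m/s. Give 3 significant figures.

F_P = c⁴/G
  = 8.10e33 / 6.67e-11
  = 1.21e44 N

1.21e44 N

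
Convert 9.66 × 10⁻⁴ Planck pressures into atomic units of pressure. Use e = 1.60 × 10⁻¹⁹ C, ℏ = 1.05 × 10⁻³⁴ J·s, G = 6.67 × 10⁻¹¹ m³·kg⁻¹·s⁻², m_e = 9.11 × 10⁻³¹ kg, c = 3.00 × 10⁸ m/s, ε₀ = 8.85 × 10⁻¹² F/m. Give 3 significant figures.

Planck pressure: p_P = c⁷/(ℏG²) = 4.68 × 10¹¹³ Pa
atomic unit of pressure: P_au = E_h/a₀³ = m_e⁴e¹⁰/((4πε₀)⁵ℏ⁸) = 3.01 × 10¹³ Pa
9.66 × 10⁻⁴ × 4.68 × 10¹¹³ / 3.01 × 10¹³ = 1.50 × 10⁹⁷

1.50 × 10⁹⁷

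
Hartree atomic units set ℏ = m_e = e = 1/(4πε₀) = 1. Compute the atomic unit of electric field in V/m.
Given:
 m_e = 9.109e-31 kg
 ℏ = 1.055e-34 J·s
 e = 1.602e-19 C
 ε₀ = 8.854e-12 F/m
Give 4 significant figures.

5.131e11 V/m

The unique combination of the constants set to 1 with dimensions of electric field is E_au = E_h/(e a₀) = m_e²e⁵/((4πε₀)³ℏ⁴).
E_h = 4.354e-18 J
a₀ = 5.297e-11 m
E_h/(e·a₀) = 5.131e11 V/m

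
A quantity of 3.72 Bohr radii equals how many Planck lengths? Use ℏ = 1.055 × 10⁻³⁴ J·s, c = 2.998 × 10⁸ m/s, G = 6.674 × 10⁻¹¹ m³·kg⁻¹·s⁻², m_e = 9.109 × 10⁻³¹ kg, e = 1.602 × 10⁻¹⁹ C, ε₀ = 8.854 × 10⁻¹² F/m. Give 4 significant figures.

1.219 × 10²⁵

Bohr radius: a₀ = 4πε₀ℏ²/(m_e e²) = 5.297 × 10⁻¹¹ m
Planck length: ℓ_P = √(ℏG/c³) = 1.616 × 10⁻³⁵ m
3.72 × 5.297 × 10⁻¹¹ / 1.616 × 10⁻³⁵ = 1.219 × 10²⁵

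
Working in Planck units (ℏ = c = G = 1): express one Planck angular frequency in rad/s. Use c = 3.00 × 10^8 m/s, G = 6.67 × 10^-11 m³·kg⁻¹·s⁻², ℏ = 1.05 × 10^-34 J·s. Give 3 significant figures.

1.86 × 10^43 rad/s

The unique combination of the constants set to 1 with dimensions of angular frequency is ω_P = √(c⁵/(ℏG)).
  = √(3.47 × 10^86)
  = 1.86 × 10^43 rad/s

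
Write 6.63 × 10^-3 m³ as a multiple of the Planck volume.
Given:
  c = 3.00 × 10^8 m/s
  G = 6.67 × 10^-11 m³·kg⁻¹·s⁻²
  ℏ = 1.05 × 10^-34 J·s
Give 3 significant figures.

Planck volume: V_P = (ℏG/c³)^(3/2) = 4.18 × 10^-105 m³.
6.63 × 10^-3 / 4.18 × 10^-105 = 1.59 × 10^102

1.59 × 10^102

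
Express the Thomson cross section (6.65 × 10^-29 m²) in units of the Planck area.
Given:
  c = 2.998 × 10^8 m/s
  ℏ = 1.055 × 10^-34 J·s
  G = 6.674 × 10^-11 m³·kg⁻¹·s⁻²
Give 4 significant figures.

Planck area: A_P = ℏG/c³ = 2.613 × 10^-70 m².
6.65 × 10^-29 / 2.613 × 10^-70 = 2.545 × 10^41

2.545 × 10^41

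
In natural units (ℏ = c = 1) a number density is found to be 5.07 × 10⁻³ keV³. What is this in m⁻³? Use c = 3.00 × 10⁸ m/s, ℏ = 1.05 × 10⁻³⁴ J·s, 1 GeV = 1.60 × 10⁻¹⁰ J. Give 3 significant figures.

6.64 × 10²⁶ m⁻³

Number density is [L]⁻³ = [E]³/(ℏc)³.
1 GeV³ → 1/(ℏc)³ × (1 GeV in J)³ = 1.31 × 10⁴⁷ m⁻³.
Convert the energy scale: 5.07 × 10⁻³ keV³ = 5.07 × 10⁻²¹ GeV³.
Result: 5.07 × 10⁻²¹ × 1.31 × 10⁴⁷ = 6.64 × 10²⁶ m⁻³.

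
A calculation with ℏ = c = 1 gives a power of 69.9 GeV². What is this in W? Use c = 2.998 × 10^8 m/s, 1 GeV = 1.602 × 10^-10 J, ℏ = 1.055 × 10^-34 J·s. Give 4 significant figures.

Power is [E]/[T] = [E]²/ℏ.
1 GeV² → 1/ℏ × (1 GeV in J)² = 2.433 × 10^14 W.
Result: 69.9 × 2.433 × 10^14 = 1.700 × 10^16 W.

1.700 × 10^16 W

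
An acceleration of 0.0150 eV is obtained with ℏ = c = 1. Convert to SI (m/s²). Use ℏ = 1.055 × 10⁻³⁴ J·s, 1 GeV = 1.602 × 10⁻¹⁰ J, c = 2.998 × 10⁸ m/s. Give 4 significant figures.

6.829 × 10²¹ m/s²

Acceleration is [L]/[T]² = c·[E]/ℏ.
1 GeV → c/ℏ × (1 GeV in J) = 4.552 × 10³² m/s².
Convert the energy scale: 0.0150 eV = 1.50 × 10⁻¹¹ GeV.
Result: 1.50 × 10⁻¹¹ × 4.552 × 10³² = 6.829 × 10²¹ m/s².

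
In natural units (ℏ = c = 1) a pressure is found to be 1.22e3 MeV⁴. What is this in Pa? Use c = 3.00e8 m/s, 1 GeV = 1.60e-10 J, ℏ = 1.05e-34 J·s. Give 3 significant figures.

2.56e28 Pa

Pressure is [E]/[L]³ = [E]⁴/(ℏc)³.
1 GeV⁴ → 1/(ℏc)³ × (1 GeV in J)⁴ = 2.10e37 Pa.
Convert the energy scale: 1.22e3 MeV⁴ = 1.22e-9 GeV⁴.
Result: 1.22e-9 × 2.10e37 = 2.56e28 Pa.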